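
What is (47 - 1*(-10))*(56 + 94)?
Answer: 8550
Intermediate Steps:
(47 - 1*(-10))*(56 + 94) = (47 + 10)*150 = 57*150 = 8550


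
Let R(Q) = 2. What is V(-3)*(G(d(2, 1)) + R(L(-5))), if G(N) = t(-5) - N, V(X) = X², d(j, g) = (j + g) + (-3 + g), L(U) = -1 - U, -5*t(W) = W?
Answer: 18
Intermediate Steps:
t(W) = -W/5
d(j, g) = -3 + j + 2*g (d(j, g) = (g + j) + (-3 + g) = -3 + j + 2*g)
G(N) = 1 - N (G(N) = -⅕*(-5) - N = 1 - N)
V(-3)*(G(d(2, 1)) + R(L(-5))) = (-3)²*((1 - (-3 + 2 + 2*1)) + 2) = 9*((1 - (-3 + 2 + 2)) + 2) = 9*((1 - 1*1) + 2) = 9*((1 - 1) + 2) = 9*(0 + 2) = 9*2 = 18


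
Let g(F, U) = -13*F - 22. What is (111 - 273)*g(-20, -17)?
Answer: -38556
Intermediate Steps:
g(F, U) = -22 - 13*F
(111 - 273)*g(-20, -17) = (111 - 273)*(-22 - 13*(-20)) = -162*(-22 + 260) = -162*238 = -38556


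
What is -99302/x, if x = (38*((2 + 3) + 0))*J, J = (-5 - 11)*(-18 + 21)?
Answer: 49651/4560 ≈ 10.888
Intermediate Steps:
J = -48 (J = -16*3 = -48)
x = -9120 (x = (38*((2 + 3) + 0))*(-48) = (38*(5 + 0))*(-48) = (38*5)*(-48) = 190*(-48) = -9120)
-99302/x = -99302/(-9120) = -99302*(-1/9120) = 49651/4560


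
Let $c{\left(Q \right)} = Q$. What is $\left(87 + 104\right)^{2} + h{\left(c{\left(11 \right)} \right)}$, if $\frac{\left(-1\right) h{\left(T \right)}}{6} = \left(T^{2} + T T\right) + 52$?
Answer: $34717$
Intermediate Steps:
$h{\left(T \right)} = -312 - 12 T^{2}$ ($h{\left(T \right)} = - 6 \left(\left(T^{2} + T T\right) + 52\right) = - 6 \left(\left(T^{2} + T^{2}\right) + 52\right) = - 6 \left(2 T^{2} + 52\right) = - 6 \left(52 + 2 T^{2}\right) = -312 - 12 T^{2}$)
$\left(87 + 104\right)^{2} + h{\left(c{\left(11 \right)} \right)} = \left(87 + 104\right)^{2} - \left(312 + 12 \cdot 11^{2}\right) = 191^{2} - 1764 = 36481 - 1764 = 34717$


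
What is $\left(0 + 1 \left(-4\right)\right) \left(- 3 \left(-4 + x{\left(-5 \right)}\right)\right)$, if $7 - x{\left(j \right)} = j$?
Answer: $96$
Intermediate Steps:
$x{\left(j \right)} = 7 - j$
$\left(0 + 1 \left(-4\right)\right) \left(- 3 \left(-4 + x{\left(-5 \right)}\right)\right) = \left(0 + 1 \left(-4\right)\right) \left(- 3 \left(-4 + \left(7 - -5\right)\right)\right) = \left(0 - 4\right) \left(- 3 \left(-4 + \left(7 + 5\right)\right)\right) = - 4 \left(- 3 \left(-4 + 12\right)\right) = - 4 \left(\left(-3\right) 8\right) = \left(-4\right) \left(-24\right) = 96$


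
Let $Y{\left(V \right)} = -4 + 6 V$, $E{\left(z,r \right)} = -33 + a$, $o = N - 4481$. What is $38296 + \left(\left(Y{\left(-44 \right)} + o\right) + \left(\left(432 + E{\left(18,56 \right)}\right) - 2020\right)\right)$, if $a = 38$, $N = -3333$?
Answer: $28631$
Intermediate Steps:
$o = -7814$ ($o = -3333 - 4481 = -7814$)
$E{\left(z,r \right)} = 5$ ($E{\left(z,r \right)} = -33 + 38 = 5$)
$38296 + \left(\left(Y{\left(-44 \right)} + o\right) + \left(\left(432 + E{\left(18,56 \right)}\right) - 2020\right)\right) = 38296 + \left(\left(\left(-4 + 6 \left(-44\right)\right) - 7814\right) + \left(\left(432 + 5\right) - 2020\right)\right) = 38296 + \left(\left(\left(-4 - 264\right) - 7814\right) + \left(437 - 2020\right)\right) = 38296 - 9665 = 28631$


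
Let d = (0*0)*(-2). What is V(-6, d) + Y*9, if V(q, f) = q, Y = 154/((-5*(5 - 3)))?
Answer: -723/5 ≈ -144.60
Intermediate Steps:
d = 0 (d = 0*(-2) = 0)
Y = -77/5 (Y = 154/((-5*2)) = 154/(-10) = 154*(-1/10) = -77/5 ≈ -15.400)
V(-6, d) + Y*9 = -6 - 77/5*9 = -6 - 693/5 = -723/5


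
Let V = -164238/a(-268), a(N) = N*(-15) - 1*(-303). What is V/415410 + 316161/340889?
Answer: 94618574593108/102029067982545 ≈ 0.92737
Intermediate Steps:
a(N) = 303 - 15*N (a(N) = -15*N + 303 = 303 - 15*N)
V = -54746/1441 (V = -164238/(303 - 15*(-268)) = -164238/(303 + 4020) = -164238/4323 = -164238*1/4323 = -54746/1441 ≈ -37.992)
V/415410 + 316161/340889 = -54746/1441/415410 + 316161/340889 = -54746/1441*1/415410 + 316161*(1/340889) = -27373/299302905 + 316161/340889 = 94618574593108/102029067982545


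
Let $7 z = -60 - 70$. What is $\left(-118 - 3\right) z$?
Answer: $\frac{15730}{7} \approx 2247.1$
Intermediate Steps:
$z = - \frac{130}{7}$ ($z = \frac{-60 - 70}{7} = \frac{1}{7} \left(-130\right) = - \frac{130}{7} \approx -18.571$)
$\left(-118 - 3\right) z = \left(-118 - 3\right) \left(- \frac{130}{7}\right) = \left(-121\right) \left(- \frac{130}{7}\right) = \frac{15730}{7}$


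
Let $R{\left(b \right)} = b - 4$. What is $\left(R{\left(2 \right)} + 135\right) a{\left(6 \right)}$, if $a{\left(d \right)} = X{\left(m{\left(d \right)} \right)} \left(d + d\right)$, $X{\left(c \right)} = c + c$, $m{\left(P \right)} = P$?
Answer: $19152$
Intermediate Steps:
$X{\left(c \right)} = 2 c$
$R{\left(b \right)} = -4 + b$ ($R{\left(b \right)} = b - 4 = -4 + b$)
$a{\left(d \right)} = 4 d^{2}$ ($a{\left(d \right)} = 2 d \left(d + d\right) = 2 d 2 d = 4 d^{2}$)
$\left(R{\left(2 \right)} + 135\right) a{\left(6 \right)} = \left(\left(-4 + 2\right) + 135\right) 4 \cdot 6^{2} = \left(-2 + 135\right) 4 \cdot 36 = 133 \cdot 144 = 19152$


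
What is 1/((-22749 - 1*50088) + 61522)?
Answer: -1/11315 ≈ -8.8378e-5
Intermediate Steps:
1/((-22749 - 1*50088) + 61522) = 1/((-22749 - 50088) + 61522) = 1/(-72837 + 61522) = 1/(-11315) = -1/11315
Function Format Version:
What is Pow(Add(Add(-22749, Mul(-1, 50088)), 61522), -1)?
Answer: Rational(-1, 11315) ≈ -8.8378e-5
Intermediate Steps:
Pow(Add(Add(-22749, Mul(-1, 50088)), 61522), -1) = Pow(Add(Add(-22749, -50088), 61522), -1) = Pow(Add(-72837, 61522), -1) = Pow(-11315, -1) = Rational(-1, 11315)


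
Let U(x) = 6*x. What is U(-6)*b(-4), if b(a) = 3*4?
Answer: -432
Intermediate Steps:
b(a) = 12
U(-6)*b(-4) = (6*(-6))*12 = -36*12 = -432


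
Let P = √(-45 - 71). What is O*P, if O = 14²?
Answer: 392*I*√29 ≈ 2111.0*I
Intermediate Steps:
P = 2*I*√29 (P = √(-116) = 2*I*√29 ≈ 10.77*I)
O = 196
O*P = 196*(2*I*√29) = 392*I*√29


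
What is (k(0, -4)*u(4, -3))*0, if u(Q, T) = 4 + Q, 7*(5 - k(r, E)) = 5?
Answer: 0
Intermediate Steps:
k(r, E) = 30/7 (k(r, E) = 5 - 1/7*5 = 5 - 5/7 = 30/7)
(k(0, -4)*u(4, -3))*0 = (30*(4 + 4)/7)*0 = ((30/7)*8)*0 = (240/7)*0 = 0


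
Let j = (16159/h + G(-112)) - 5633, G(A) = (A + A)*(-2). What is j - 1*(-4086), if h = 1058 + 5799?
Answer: -7519684/6857 ≈ -1096.6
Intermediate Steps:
G(A) = -4*A (G(A) = (2*A)*(-2) = -4*A)
h = 6857
j = -35537386/6857 (j = (16159/6857 - 4*(-112)) - 5633 = (16159*(1/6857) + 448) - 5633 = (16159/6857 + 448) - 5633 = 3088095/6857 - 5633 = -35537386/6857 ≈ -5182.6)
j - 1*(-4086) = -35537386/6857 - 1*(-4086) = -35537386/6857 + 4086 = -7519684/6857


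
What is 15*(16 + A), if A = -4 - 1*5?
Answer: 105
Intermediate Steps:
A = -9 (A = -4 - 5 = -9)
15*(16 + A) = 15*(16 - 9) = 15*7 = 105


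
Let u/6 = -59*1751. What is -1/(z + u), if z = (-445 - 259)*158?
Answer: 1/731086 ≈ 1.3678e-6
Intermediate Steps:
u = -619854 (u = 6*(-59*1751) = 6*(-103309) = -619854)
z = -111232 (z = -704*158 = -111232)
-1/(z + u) = -1/(-111232 - 619854) = -1/(-731086) = -1*(-1/731086) = 1/731086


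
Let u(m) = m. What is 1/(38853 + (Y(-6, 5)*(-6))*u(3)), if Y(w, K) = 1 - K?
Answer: 1/38925 ≈ 2.5690e-5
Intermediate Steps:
1/(38853 + (Y(-6, 5)*(-6))*u(3)) = 1/(38853 + ((1 - 1*5)*(-6))*3) = 1/(38853 + ((1 - 5)*(-6))*3) = 1/(38853 - 4*(-6)*3) = 1/(38853 + 24*3) = 1/(38853 + 72) = 1/38925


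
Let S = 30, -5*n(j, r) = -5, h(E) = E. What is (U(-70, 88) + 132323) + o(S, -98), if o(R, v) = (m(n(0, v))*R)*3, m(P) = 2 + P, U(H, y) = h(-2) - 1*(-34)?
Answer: 132625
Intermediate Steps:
n(j, r) = 1 (n(j, r) = -⅕*(-5) = 1)
U(H, y) = 32 (U(H, y) = -2 - 1*(-34) = -2 + 34 = 32)
o(R, v) = 9*R (o(R, v) = ((2 + 1)*R)*3 = (3*R)*3 = 9*R)
(U(-70, 88) + 132323) + o(S, -98) = (32 + 132323) + 9*30 = 132355 + 270 = 132625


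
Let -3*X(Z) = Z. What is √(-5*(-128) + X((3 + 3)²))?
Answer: 2*√157 ≈ 25.060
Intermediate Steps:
X(Z) = -Z/3
√(-5*(-128) + X((3 + 3)²)) = √(-5*(-128) - (3 + 3)²/3) = √(640 - ⅓*6²) = √(640 - ⅓*36) = √(640 - 12) = √628 = 2*√157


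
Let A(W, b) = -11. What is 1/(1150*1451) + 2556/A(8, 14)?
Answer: -4265069389/18355150 ≈ -232.36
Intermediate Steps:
1/(1150*1451) + 2556/A(8, 14) = 1/(1150*1451) + 2556/(-11) = (1/1150)*(1/1451) + 2556*(-1/11) = 1/1668650 - 2556/11 = -4265069389/18355150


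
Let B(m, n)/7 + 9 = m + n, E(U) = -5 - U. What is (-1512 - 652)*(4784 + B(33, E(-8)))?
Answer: -10761572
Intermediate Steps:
B(m, n) = -63 + 7*m + 7*n (B(m, n) = -63 + 7*(m + n) = -63 + (7*m + 7*n) = -63 + 7*m + 7*n)
(-1512 - 652)*(4784 + B(33, E(-8))) = (-1512 - 652)*(4784 + (-63 + 7*33 + 7*(-5 - 1*(-8)))) = -2164*(4784 + (-63 + 231 + 7*(-5 + 8))) = -2164*(4784 + (-63 + 231 + 7*3)) = -2164*(4784 + (-63 + 231 + 21)) = -2164*(4784 + 189) = -2164*4973 = -10761572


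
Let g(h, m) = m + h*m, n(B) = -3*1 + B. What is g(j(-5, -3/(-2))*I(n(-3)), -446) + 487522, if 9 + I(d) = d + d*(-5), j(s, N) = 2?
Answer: 473696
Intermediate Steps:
n(B) = -3 + B
I(d) = -9 - 4*d (I(d) = -9 + (d + d*(-5)) = -9 + (d - 5*d) = -9 - 4*d)
g(j(-5, -3/(-2))*I(n(-3)), -446) + 487522 = -446*(1 + 2*(-9 - 4*(-3 - 3))) + 487522 = -446*(1 + 2*(-9 - 4*(-6))) + 487522 = -446*(1 + 2*(-9 + 24)) + 487522 = -446*(1 + 2*15) + 487522 = -446*(1 + 30) + 487522 = -446*31 + 487522 = -13826 + 487522 = 473696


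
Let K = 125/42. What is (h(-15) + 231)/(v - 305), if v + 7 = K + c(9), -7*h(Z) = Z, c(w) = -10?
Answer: -9792/13399 ≈ -0.73080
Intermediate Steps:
h(Z) = -Z/7
K = 125/42 (K = 125*(1/42) = 125/42 ≈ 2.9762)
v = -589/42 (v = -7 + (125/42 - 10) = -7 - 295/42 = -589/42 ≈ -14.024)
(h(-15) + 231)/(v - 305) = (-⅐*(-15) + 231)/(-589/42 - 305) = (15/7 + 231)/(-13399/42) = (1632/7)*(-42/13399) = -9792/13399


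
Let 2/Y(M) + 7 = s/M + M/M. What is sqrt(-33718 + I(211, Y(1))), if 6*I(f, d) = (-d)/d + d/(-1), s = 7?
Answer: 3*I*sqrt(14986)/2 ≈ 183.63*I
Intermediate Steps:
Y(M) = 2/(-6 + 7/M) (Y(M) = 2/(-7 + (7/M + M/M)) = 2/(-7 + (7/M + 1)) = 2/(-7 + (1 + 7/M)) = 2/(-6 + 7/M))
I(f, d) = -1/6 - d/6 (I(f, d) = ((-d)/d + d/(-1))/6 = (-1 + d*(-1))/6 = (-1 - d)/6 = -1/6 - d/6)
sqrt(-33718 + I(211, Y(1))) = sqrt(-33718 + (-1/6 - (-1)/(3*(-7 + 6*1)))) = sqrt(-33718 + (-1/6 - (-1)/(3*(-7 + 6)))) = sqrt(-33718 + (-1/6 - (-1)/(3*(-1)))) = sqrt(-33718 + (-1/6 - (-1)*(-1)/3)) = sqrt(-33718 + (-1/6 - 1/6*2)) = sqrt(-33718 + (-1/6 - 1/3)) = sqrt(-33718 - 1/2) = sqrt(-67437/2) = 3*I*sqrt(14986)/2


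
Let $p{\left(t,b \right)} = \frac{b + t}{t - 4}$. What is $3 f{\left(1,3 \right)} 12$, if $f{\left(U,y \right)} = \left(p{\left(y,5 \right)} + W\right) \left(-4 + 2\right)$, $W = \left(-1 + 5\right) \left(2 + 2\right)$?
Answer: $-576$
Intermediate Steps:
$p{\left(t,b \right)} = \frac{b + t}{-4 + t}$
$W = 16$ ($W = 4 \cdot 4 = 16$)
$f{\left(U,y \right)} = -32 - \frac{2 \left(5 + y\right)}{-4 + y}$ ($f{\left(U,y \right)} = \left(\frac{5 + y}{-4 + y} + 16\right) \left(-4 + 2\right) = \left(16 + \frac{5 + y}{-4 + y}\right) \left(-2\right) = -32 - \frac{2 \left(5 + y\right)}{-4 + y}$)
$3 f{\left(1,3 \right)} 12 = 3 \frac{2 \left(59 - 51\right)}{-4 + 3} \cdot 12 = 3 \frac{2 \left(59 - 51\right)}{-1} \cdot 12 = 3 \cdot 2 \left(-1\right) 8 \cdot 12 = 3 \left(-16\right) 12 = \left(-48\right) 12 = -576$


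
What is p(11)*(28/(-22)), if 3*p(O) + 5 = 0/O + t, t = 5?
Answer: 0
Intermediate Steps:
p(O) = 0 (p(O) = -5/3 + (0/O + 5)/3 = -5/3 + (0 + 5)/3 = -5/3 + (⅓)*5 = -5/3 + 5/3 = 0)
p(11)*(28/(-22)) = 0*(28/(-22)) = 0*(28*(-1/22)) = 0*(-14/11) = 0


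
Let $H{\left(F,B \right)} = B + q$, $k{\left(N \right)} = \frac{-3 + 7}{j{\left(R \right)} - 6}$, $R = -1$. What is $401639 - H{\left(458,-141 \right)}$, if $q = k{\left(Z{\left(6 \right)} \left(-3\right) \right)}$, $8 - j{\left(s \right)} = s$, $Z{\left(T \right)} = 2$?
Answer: $\frac{1205336}{3} \approx 4.0178 \cdot 10^{5}$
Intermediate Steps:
$j{\left(s \right)} = 8 - s$
$k{\left(N \right)} = \frac{4}{3}$ ($k{\left(N \right)} = \frac{-3 + 7}{\left(8 - -1\right) - 6} = \frac{4}{\left(8 + 1\right) - 6} = \frac{4}{9 - 6} = \frac{4}{3}$)
$q = \frac{4}{3} \approx 1.3333$
$H{\left(F,B \right)} = \frac{4}{3} + B$ ($H{\left(F,B \right)} = B + \frac{4}{3} = \frac{4}{3} + B$)
$401639 - H{\left(458,-141 \right)} = 401639 - \left(\frac{4}{3} - 141\right) = 401639 - - \frac{419}{3} = 401639 + \frac{419}{3} = \frac{1205336}{3}$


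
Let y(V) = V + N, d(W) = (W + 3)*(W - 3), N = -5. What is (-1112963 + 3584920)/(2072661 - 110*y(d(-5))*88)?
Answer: 2471957/1966181 ≈ 1.2572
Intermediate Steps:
d(W) = (-3 + W)*(3 + W) (d(W) = (3 + W)*(-3 + W) = (-3 + W)*(3 + W))
y(V) = -5 + V (y(V) = V - 5 = -5 + V)
(-1112963 + 3584920)/(2072661 - 110*y(d(-5))*88) = (-1112963 + 3584920)/(2072661 - 110*(-5 + (-9 + (-5)**2))*88) = 2471957/(2072661 - 110*(-5 + (-9 + 25))*88) = 2471957/(2072661 - 110*(-5 + 16)*88) = 2471957/(2072661 - 110*11*88) = 2471957/(2072661 - 1210*88) = 2471957/(2072661 - 106480) = 2471957/1966181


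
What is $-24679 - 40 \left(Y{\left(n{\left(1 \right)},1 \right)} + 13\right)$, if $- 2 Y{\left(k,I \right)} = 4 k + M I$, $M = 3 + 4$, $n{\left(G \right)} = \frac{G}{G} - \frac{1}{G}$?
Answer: $-25059$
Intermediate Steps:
$n{\left(G \right)} = 1 - \frac{1}{G}$
$M = 7$
$Y{\left(k,I \right)} = - 2 k - \frac{7 I}{2}$ ($Y{\left(k,I \right)} = - \frac{4 k + 7 I}{2} = - 2 k - \frac{7 I}{2}$)
$-24679 - 40 \left(Y{\left(n{\left(1 \right)},1 \right)} + 13\right) = -24679 - 40 \left(\left(- 2 \frac{-1 + 1}{1} - \frac{7}{2}\right) + 13\right) = -24679 - 40 \left(\left(- 2 \cdot 1 \cdot 0 - \frac{7}{2}\right) + 13\right) = -24679 - 40 \left(\left(\left(-2\right) 0 - \frac{7}{2}\right) + 13\right) = -24679 - 40 \left(\left(0 - \frac{7}{2}\right) + 13\right) = -24679 - 40 \left(- \frac{7}{2} + 13\right) = -24679 - 40 \cdot \frac{19}{2} = -24679 - 380 = -25059$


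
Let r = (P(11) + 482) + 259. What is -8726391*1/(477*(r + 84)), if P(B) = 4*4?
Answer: -969599/44573 ≈ -21.753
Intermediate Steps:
P(B) = 16
r = 757 (r = (16 + 482) + 259 = 498 + 259 = 757)
-8726391*1/(477*(r + 84)) = -8726391*1/(477*(757 + 84)) = -8726391/(477*841) = -8726391/401157 = -8726391*1/401157 = -969599/44573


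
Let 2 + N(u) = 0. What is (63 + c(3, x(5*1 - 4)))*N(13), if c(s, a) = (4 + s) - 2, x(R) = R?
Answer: -136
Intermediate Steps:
N(u) = -2 (N(u) = -2 + 0 = -2)
c(s, a) = 2 + s
(63 + c(3, x(5*1 - 4)))*N(13) = (63 + (2 + 3))*(-2) = (63 + 5)*(-2) = 68*(-2) = -136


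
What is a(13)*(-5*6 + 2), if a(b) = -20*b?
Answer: 7280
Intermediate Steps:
a(13)*(-5*6 + 2) = (-20*13)*(-5*6 + 2) = -260*(-30 + 2) = -260*(-28) = 7280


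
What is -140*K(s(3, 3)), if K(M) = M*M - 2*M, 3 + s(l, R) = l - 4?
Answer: -3360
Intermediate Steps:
s(l, R) = -7 + l (s(l, R) = -3 + (l - 4) = -3 + (-4 + l) = -7 + l)
K(M) = M**2 - 2*M
-140*K(s(3, 3)) = -140*(-7 + 3)*(-2 + (-7 + 3)) = -(-560)*(-2 - 4) = -(-560)*(-6) = -140*24 = -3360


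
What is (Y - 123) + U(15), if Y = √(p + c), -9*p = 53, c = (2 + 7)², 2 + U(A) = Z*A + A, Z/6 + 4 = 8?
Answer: 776/3 ≈ 258.67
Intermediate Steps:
Z = 24 (Z = -24 + 6*8 = -24 + 48 = 24)
U(A) = -2 + 25*A (U(A) = -2 + (24*A + A) = -2 + 25*A)
c = 81 (c = 9² = 81)
p = -53/9 (p = -⅑*53 = -53/9 ≈ -5.8889)
Y = 26/3 (Y = √(-53/9 + 81) = √(676/9) = 26/3 ≈ 8.6667)
(Y - 123) + U(15) = (26/3 - 123) + (-2 + 25*15) = -343/3 + (-2 + 375) = -343/3 + 373 = 776/3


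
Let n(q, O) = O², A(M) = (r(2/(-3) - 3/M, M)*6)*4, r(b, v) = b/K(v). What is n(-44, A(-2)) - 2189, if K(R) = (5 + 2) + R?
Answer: -2173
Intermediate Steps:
K(R) = 7 + R
r(b, v) = b/(7 + v)
A(M) = 24*(-⅔ - 3/M)/(7 + M) (A(M) = (((2/(-3) - 3/M)/(7 + M))*6)*4 = (((2*(-⅓) - 3/M)/(7 + M))*6)*4 = (((-⅔ - 3/M)/(7 + M))*6)*4 = (6*(-⅔ - 3/M)/(7 + M))*4 = 24*(-⅔ - 3/M)/(7 + M))
n(-44, A(-2)) - 2189 = (8*(-9 - 2*(-2))/(-2*(7 - 2)))² - 2189 = (8*(-½)*(-9 + 4)/5)² - 2189 = (8*(-½)*(⅕)*(-5))² - 2189 = 4² - 2189 = 16 - 2189 = -2173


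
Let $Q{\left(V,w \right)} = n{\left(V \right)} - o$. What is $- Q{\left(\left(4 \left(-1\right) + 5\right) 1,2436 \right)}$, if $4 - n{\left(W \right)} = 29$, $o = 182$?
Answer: $207$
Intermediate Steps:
$n{\left(W \right)} = -25$ ($n{\left(W \right)} = 4 - 29 = -25$)
$Q{\left(V,w \right)} = -207$ ($Q{\left(V,w \right)} = -25 - 182 = -207$)
$- Q{\left(\left(4 \left(-1\right) + 5\right) 1,2436 \right)} = \left(-1\right) \left(-207\right) = 207$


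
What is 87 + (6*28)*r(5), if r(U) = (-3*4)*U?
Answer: -9993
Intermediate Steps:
r(U) = -12*U
87 + (6*28)*r(5) = 87 + (6*28)*(-12*5) = 87 + 168*(-60) = 87 - 10080 = -9993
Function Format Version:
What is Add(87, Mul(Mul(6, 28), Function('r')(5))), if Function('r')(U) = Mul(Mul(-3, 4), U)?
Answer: -9993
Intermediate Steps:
Function('r')(U) = Mul(-12, U)
Add(87, Mul(Mul(6, 28), Function('r')(5))) = Add(87, Mul(Mul(6, 28), Mul(-12, 5))) = Add(87, Mul(168, -60)) = Add(87, -10080) = -9993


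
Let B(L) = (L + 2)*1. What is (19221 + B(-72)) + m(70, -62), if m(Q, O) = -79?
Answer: 19072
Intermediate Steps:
B(L) = 2 + L (B(L) = (2 + L)*1 = 2 + L)
(19221 + B(-72)) + m(70, -62) = (19221 + (2 - 72)) - 79 = (19221 - 70) - 79 = 19151 - 79 = 19072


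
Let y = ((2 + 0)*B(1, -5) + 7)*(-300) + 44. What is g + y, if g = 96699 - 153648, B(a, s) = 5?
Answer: -62005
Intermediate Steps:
g = -56949
y = -5056 (y = ((2 + 0)*5 + 7)*(-300) + 44 = (2*5 + 7)*(-300) + 44 = (10 + 7)*(-300) + 44 = 17*(-300) + 44 = -5100 + 44 = -5056)
g + y = -56949 - 5056 = -62005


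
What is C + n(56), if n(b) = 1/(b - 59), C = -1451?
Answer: -4354/3 ≈ -1451.3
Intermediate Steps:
n(b) = 1/(-59 + b)
C + n(56) = -1451 + 1/(-59 + 56) = -1451 + 1/(-3) = -1451 - ⅓ = -4354/3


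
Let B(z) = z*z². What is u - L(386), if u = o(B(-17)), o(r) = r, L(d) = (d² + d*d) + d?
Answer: -303291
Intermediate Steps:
B(z) = z³
L(d) = d + 2*d² (L(d) = (d² + d²) + d = 2*d² + d = d + 2*d²)
u = -4913 (u = (-17)³ = -4913)
u - L(386) = -4913 - 386*(1 + 2*386) = -4913 - 386*(1 + 772) = -4913 - 386*773 = -4913 - 1*298378 = -4913 - 298378 = -303291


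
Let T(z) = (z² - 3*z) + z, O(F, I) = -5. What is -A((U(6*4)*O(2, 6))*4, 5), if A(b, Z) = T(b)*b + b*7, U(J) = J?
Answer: 111056160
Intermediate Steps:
T(z) = z² - 2*z
A(b, Z) = 7*b + b²*(-2 + b) (A(b, Z) = (b*(-2 + b))*b + b*7 = b²*(-2 + b) + 7*b = 7*b + b²*(-2 + b))
-A((U(6*4)*O(2, 6))*4, 5) = -((6*4)*(-5))*4*(7 + (((6*4)*(-5))*4)*(-2 + ((6*4)*(-5))*4)) = -(24*(-5))*4*(7 + ((24*(-5))*4)*(-2 + (24*(-5))*4)) = -(-120*4)*(7 + (-120*4)*(-2 - 120*4)) = -(-480)*(7 - 480*(-2 - 480)) = -(-480)*(7 - 480*(-482)) = -(-480)*(7 + 231360) = -(-480)*231367 = -1*(-111056160) = 111056160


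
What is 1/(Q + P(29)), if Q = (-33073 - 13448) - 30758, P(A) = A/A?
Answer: -1/77278 ≈ -1.2940e-5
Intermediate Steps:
P(A) = 1
Q = -77279 (Q = -46521 - 30758 = -77279)
1/(Q + P(29)) = 1/(-77279 + 1) = 1/(-77278) = -1/77278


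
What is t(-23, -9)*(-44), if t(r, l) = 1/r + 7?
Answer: -7040/23 ≈ -306.09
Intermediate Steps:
t(r, l) = 7 + 1/r
t(-23, -9)*(-44) = (7 + 1/(-23))*(-44) = (7 - 1/23)*(-44) = (160/23)*(-44) = -7040/23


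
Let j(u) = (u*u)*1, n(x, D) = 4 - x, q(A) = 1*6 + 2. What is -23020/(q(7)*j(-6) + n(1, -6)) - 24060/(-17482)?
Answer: -197717090/2543631 ≈ -77.730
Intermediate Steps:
q(A) = 8 (q(A) = 6 + 2 = 8)
j(u) = u² (j(u) = u²*1 = u²)
-23020/(q(7)*j(-6) + n(1, -6)) - 24060/(-17482) = -23020/(8*(-6)² + (4 - 1*1)) - 24060/(-17482) = -23020/(8*36 + (4 - 1)) - 24060*(-1/17482) = -23020/(288 + 3) + 12030/8741 = -23020/291 + 12030/8741 = -197717090/2543631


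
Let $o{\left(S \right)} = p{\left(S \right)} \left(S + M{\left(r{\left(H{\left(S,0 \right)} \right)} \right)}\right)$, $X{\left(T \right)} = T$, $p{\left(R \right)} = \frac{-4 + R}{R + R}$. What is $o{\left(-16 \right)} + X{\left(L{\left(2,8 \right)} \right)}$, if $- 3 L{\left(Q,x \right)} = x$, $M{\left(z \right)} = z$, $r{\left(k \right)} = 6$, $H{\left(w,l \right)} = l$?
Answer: $- \frac{107}{12} \approx -8.9167$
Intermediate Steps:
$p{\left(R \right)} = \frac{-4 + R}{2 R}$
$L{\left(Q,x \right)} = - \frac{x}{3}$
$o{\left(S \right)} = \frac{\left(-4 + S\right) \left(6 + S\right)}{2 S}$ ($o{\left(S \right)} = \frac{-4 + S}{2 S} \left(S + 6\right) = \frac{-4 + S}{2 S} \left(6 + S\right) = \frac{\left(-4 + S\right) \left(6 + S\right)}{2 S}$)
$o{\left(-16 \right)} + X{\left(L{\left(2,8 \right)} \right)} = \left(1 + \frac{1}{2} \left(-16\right) - \frac{12}{-16}\right) - \frac{8}{3} = \left(1 - 8 - - \frac{3}{4}\right) - \frac{8}{3} = \left(1 - 8 + \frac{3}{4}\right) - \frac{8}{3} = - \frac{25}{4} - \frac{8}{3} = - \frac{107}{12}$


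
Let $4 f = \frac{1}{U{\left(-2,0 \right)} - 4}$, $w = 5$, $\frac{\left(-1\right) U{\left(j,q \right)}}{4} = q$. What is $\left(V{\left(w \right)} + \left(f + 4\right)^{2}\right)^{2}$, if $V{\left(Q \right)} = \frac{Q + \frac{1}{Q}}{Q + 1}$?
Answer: $\frac{3951756769}{14745600} \approx 268.0$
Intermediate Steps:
$U{\left(j,q \right)} = - 4 q$
$f = - \frac{1}{16}$ ($f = \frac{1}{4 \left(\left(-4\right) 0 - 4\right)} = \frac{1}{4 \left(0 - 4\right)} = \frac{1}{4 \left(-4\right)} = \frac{1}{4} \left(- \frac{1}{4}\right) = - \frac{1}{16} \approx -0.0625$)
$V{\left(Q \right)} = \frac{Q + \frac{1}{Q}}{1 + Q}$
$\left(V{\left(w \right)} + \left(f + 4\right)^{2}\right)^{2} = \left(\frac{1 + 5^{2}}{5 \left(1 + 5\right)} + \left(- \frac{1}{16} + 4\right)^{2}\right)^{2} = \left(\frac{1 + 25}{5 \cdot 6} + \left(\frac{63}{16}\right)^{2}\right)^{2} = \left(\frac{1}{5} \cdot \frac{1}{6} \cdot 26 + \frac{3969}{256}\right)^{2} = \left(\frac{13}{15} + \frac{3969}{256}\right)^{2} = \left(\frac{62863}{3840}\right)^{2} = \frac{3951756769}{14745600}$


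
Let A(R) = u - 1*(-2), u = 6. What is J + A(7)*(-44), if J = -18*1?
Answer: -370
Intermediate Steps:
A(R) = 8 (A(R) = 6 - 1*(-2) = 6 + 2 = 8)
J = -18
J + A(7)*(-44) = -18 + 8*(-44) = -18 - 352 = -370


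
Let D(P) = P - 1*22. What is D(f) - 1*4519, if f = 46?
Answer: -4495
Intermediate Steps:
D(P) = -22 + P (D(P) = P - 22 = -22 + P)
D(f) - 1*4519 = (-22 + 46) - 1*4519 = 24 - 4519 = -4495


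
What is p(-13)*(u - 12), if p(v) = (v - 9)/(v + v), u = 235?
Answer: 2453/13 ≈ 188.69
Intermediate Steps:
p(v) = (-9 + v)/(2*v) (p(v) = (-9 + v)/((2*v)) = (-9 + v)*(1/(2*v)) = (-9 + v)/(2*v))
p(-13)*(u - 12) = ((1/2)*(-9 - 13)/(-13))*(235 - 12) = ((1/2)*(-1/13)*(-22))*223 = (11/13)*223 = 2453/13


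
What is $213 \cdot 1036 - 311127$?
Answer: $-90459$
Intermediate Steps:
$213 \cdot 1036 - 311127 = 220668 - 311127 = -90459$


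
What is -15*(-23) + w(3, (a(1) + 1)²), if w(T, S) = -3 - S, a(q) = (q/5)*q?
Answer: 8514/25 ≈ 340.56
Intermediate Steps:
a(q) = q²/5 (a(q) = (q*(⅕))*q = (q/5)*q = q²/5)
-15*(-23) + w(3, (a(1) + 1)²) = -15*(-23) + (-3 - ((⅕)*1² + 1)²) = 345 + (-3 - ((⅕)*1 + 1)²) = 345 + (-3 - (⅕ + 1)²) = 345 + (-3 - (6/5)²) = 345 + (-3 - 1*36/25) = 345 + (-3 - 36/25) = 345 - 111/25 = 8514/25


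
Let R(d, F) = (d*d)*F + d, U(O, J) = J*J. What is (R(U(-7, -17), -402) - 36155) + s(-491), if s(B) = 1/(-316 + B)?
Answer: -27124325557/807 ≈ -3.3611e+7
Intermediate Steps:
U(O, J) = J**2
R(d, F) = d + F*d**2 (R(d, F) = d**2*F + d = F*d**2 + d = d + F*d**2)
(R(U(-7, -17), -402) - 36155) + s(-491) = ((-17)**2*(1 - 402*(-17)**2) - 36155) + 1/(-316 - 491) = (289*(1 - 402*289) - 36155) + 1/(-807) = (289*(1 - 116178) - 36155) - 1/807 = (289*(-116177) - 36155) - 1/807 = (-33575153 - 36155) - 1/807 = -33611308 - 1/807 = -27124325557/807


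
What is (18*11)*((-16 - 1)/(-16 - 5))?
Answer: 1122/7 ≈ 160.29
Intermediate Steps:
(18*11)*((-16 - 1)/(-16 - 5)) = 198*(-17/(-21)) = 198*(-17*(-1/21)) = 198*(17/21) = 1122/7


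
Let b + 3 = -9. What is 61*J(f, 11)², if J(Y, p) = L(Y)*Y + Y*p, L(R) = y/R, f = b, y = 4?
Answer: 999424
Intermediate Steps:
b = -12 (b = -3 - 9 = -12)
f = -12
L(R) = 4/R
J(Y, p) = 4 + Y*p (J(Y, p) = (4/Y)*Y + Y*p = 4 + Y*p)
61*J(f, 11)² = 61*(4 - 12*11)² = 61*(4 - 132)² = 61*(-128)² = 61*16384 = 999424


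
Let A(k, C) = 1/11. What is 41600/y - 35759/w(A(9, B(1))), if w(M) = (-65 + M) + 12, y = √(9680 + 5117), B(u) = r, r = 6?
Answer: 393349/582 + 41600*√14797/14797 ≈ 1017.8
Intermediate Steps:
B(u) = 6
A(k, C) = 1/11
y = √14797 ≈ 121.64
w(M) = -53 + M
41600/y - 35759/w(A(9, B(1))) = 41600/(√14797) - 35759/(-53 + 1/11) = 41600*(√14797/14797) - 35759/(-582/11) = 41600*√14797/14797 - 35759*(-11/582) = 41600*√14797/14797 + 393349/582 = 393349/582 + 41600*√14797/14797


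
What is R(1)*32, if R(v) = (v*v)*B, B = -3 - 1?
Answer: -128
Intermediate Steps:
B = -4
R(v) = -4*v² (R(v) = (v*v)*(-4) = v²*(-4) = -4*v²)
R(1)*32 = -4*1²*32 = -4*1*32 = -4*32 = -128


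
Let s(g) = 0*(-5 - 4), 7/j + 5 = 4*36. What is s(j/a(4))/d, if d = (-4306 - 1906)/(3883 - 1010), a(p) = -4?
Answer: 0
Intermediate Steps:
j = 7/139 (j = 7/(-5 + 4*36) = 7/(-5 + 144) = 7/139 ≈ 0.050360)
d = -6212/2873 ≈ -2.1622
s(g) = 0 (s(g) = 0*(-9) = 0)
s(j/a(4))/d = 0/(-6212/2873) = 0*(-2873/6212) = 0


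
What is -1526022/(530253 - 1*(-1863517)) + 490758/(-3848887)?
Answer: -207301412211/270980889235 ≈ -0.76500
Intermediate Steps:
-1526022/(530253 - 1*(-1863517)) + 490758/(-3848887) = -1526022/(530253 + 1863517) + 490758*(-1/3848887) = -1526022/2393770 - 490758/3848887 = -1526022*1/2393770 - 490758/3848887 = -44883/70405 - 490758/3848887 = -207301412211/270980889235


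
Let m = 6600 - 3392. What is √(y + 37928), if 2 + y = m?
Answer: √41134 ≈ 202.82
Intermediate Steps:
m = 3208
y = 3206 (y = -2 + 3208 = 3206)
√(y + 37928) = √(3206 + 37928) = √41134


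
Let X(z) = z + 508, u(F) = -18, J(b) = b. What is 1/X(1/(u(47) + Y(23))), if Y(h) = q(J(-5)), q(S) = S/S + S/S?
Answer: 16/8127 ≈ 0.0019687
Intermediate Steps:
q(S) = 2 (q(S) = 1 + 1 = 2)
Y(h) = 2
X(z) = 508 + z
1/X(1/(u(47) + Y(23))) = 1/(508 + 1/(-18 + 2)) = 1/(508 + 1/(-16)) = 1/(508 - 1/16) = 1/(8127/16) = 16/8127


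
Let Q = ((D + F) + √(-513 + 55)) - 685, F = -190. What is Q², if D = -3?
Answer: (878 - I*√458)² ≈ 7.7043e+5 - 37580.0*I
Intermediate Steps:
Q = -878 + I*√458 (Q = ((-3 - 190) + √(-513 + 55)) - 685 = (-193 + √(-458)) - 685 = (-193 + I*√458) - 685 = -878 + I*√458 ≈ -878.0 + 21.401*I)
Q² = (-878 + I*√458)²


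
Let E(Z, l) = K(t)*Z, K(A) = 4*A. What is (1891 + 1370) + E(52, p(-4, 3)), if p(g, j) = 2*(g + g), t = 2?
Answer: 3677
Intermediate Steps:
p(g, j) = 4*g (p(g, j) = 2*(2*g) = 4*g)
E(Z, l) = 8*Z (E(Z, l) = (4*2)*Z = 8*Z)
(1891 + 1370) + E(52, p(-4, 3)) = (1891 + 1370) + 8*52 = 3261 + 416 = 3677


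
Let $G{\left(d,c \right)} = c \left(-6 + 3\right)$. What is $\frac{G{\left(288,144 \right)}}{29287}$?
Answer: $- \frac{432}{29287} \approx -0.014751$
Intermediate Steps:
$G{\left(d,c \right)} = - 3 c$ ($G{\left(d,c \right)} = c \left(-3\right) = - 3 c$)
$\frac{G{\left(288,144 \right)}}{29287} = \frac{\left(-3\right) 144}{29287} = \left(-432\right) \frac{1}{29287} = - \frac{432}{29287}$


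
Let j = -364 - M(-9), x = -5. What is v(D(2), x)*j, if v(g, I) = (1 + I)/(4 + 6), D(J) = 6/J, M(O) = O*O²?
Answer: -146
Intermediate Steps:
M(O) = O³
v(g, I) = ⅒ + I/10 (v(g, I) = (1 + I)/10 = (1 + I)*(⅒) = ⅒ + I/10)
j = 365 (j = -364 - 1*(-9)³ = -364 - 1*(-729) = -364 + 729 = 365)
v(D(2), x)*j = (⅒ + (⅒)*(-5))*365 = (⅒ - ½)*365 = -⅖*365 = -146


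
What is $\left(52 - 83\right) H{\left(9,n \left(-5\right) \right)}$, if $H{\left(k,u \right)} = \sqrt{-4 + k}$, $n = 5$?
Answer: $- 31 \sqrt{5} \approx -69.318$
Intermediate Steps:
$\left(52 - 83\right) H{\left(9,n \left(-5\right) \right)} = \left(52 - 83\right) \sqrt{-4 + 9} = - 31 \sqrt{5}$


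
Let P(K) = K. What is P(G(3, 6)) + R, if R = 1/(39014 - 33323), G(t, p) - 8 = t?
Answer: 62602/5691 ≈ 11.000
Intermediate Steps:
G(t, p) = 8 + t
R = 1/5691 ≈ 0.00017572
P(G(3, 6)) + R = (8 + 3) + 1/5691 = 11 + 1/5691 = 62602/5691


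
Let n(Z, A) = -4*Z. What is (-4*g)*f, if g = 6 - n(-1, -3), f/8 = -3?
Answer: 192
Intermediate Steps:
f = -24 (f = 8*(-3) = -24)
g = 2 (g = 6 - (-4)*(-1) = 6 - 1*4 = 6 - 4 = 2)
(-4*g)*f = -4*2*(-24) = -8*(-24) = 192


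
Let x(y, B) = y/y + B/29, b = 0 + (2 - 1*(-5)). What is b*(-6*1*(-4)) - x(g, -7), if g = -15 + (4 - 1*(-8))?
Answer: 4850/29 ≈ 167.24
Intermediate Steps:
g = -3 (g = -15 + (4 + 8) = -15 + 12 = -3)
b = 7 (b = 0 + (2 + 5) = 0 + 7 = 7)
x(y, B) = 1 + B/29 (x(y, B) = 1 + B*(1/29) = 1 + B/29)
b*(-6*1*(-4)) - x(g, -7) = 7*(-6*1*(-4)) - (1 + (1/29)*(-7)) = 7*(-6*(-4)) - (1 - 7/29) = 7*24 - 1*22/29 = 168 - 22/29 = 4850/29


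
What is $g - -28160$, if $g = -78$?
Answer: $28082$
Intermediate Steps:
$g - -28160 = -78 - -28160 = -78 + 28160 = 28082$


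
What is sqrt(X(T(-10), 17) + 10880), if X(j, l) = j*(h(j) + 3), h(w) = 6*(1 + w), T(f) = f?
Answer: sqrt(11390) ≈ 106.72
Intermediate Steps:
h(w) = 6 + 6*w
X(j, l) = j*(9 + 6*j) (X(j, l) = j*((6 + 6*j) + 3) = j*(9 + 6*j))
sqrt(X(T(-10), 17) + 10880) = sqrt(3*(-10)*(3 + 2*(-10)) + 10880) = sqrt(3*(-10)*(3 - 20) + 10880) = sqrt(3*(-10)*(-17) + 10880) = sqrt(510 + 10880) = sqrt(11390)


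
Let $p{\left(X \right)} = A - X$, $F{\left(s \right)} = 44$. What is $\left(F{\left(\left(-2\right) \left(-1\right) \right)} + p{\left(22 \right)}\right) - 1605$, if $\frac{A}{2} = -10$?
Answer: $-1603$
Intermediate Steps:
$A = -20$ ($A = 2 \left(-10\right) = -20$)
$p{\left(X \right)} = -20 - X$
$\left(F{\left(\left(-2\right) \left(-1\right) \right)} + p{\left(22 \right)}\right) - 1605 = \left(44 - 42\right) - 1605 = 2 - 1605 = -1603$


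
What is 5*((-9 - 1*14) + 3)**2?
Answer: 2000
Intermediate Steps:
5*((-9 - 1*14) + 3)**2 = 5*((-9 - 14) + 3)**2 = 5*(-23 + 3)**2 = 5*(-20)**2 = 5*400 = 2000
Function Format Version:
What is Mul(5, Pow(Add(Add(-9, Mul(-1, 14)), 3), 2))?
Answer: 2000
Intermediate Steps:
Mul(5, Pow(Add(Add(-9, Mul(-1, 14)), 3), 2)) = Mul(5, Pow(Add(Add(-9, -14), 3), 2)) = Mul(5, Pow(Add(-23, 3), 2)) = Mul(5, Pow(-20, 2)) = Mul(5, 400) = 2000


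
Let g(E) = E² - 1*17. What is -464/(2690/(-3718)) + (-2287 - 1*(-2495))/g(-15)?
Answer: 863921/1345 ≈ 642.32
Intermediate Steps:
g(E) = -17 + E² (g(E) = E² - 17 = -17 + E²)
-464/(2690/(-3718)) + (-2287 - 1*(-2495))/g(-15) = -464/(2690/(-3718)) + (-2287 - 1*(-2495))/(-17 + (-15)²) = -464/(2690*(-1/3718)) + (-2287 + 2495)/(-17 + 225) = -464/(-1345/1859) + 208/208 = -464*(-1859/1345) + 208*(1/208) = 862576/1345 + 1 = 863921/1345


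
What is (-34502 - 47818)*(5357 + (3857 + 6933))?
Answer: -1329221040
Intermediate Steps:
(-34502 - 47818)*(5357 + (3857 + 6933)) = -82320*(5357 + 10790) = -82320*16147 = -1329221040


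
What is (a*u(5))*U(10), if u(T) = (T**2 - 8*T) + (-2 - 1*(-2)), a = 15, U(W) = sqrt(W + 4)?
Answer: -225*sqrt(14) ≈ -841.87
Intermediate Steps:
U(W) = sqrt(4 + W)
u(T) = T**2 - 8*T (u(T) = (T**2 - 8*T) + (-2 + 2) = (T**2 - 8*T) + 0 = T**2 - 8*T)
(a*u(5))*U(10) = (15*(5*(-8 + 5)))*sqrt(4 + 10) = (15*(5*(-3)))*sqrt(14) = (15*(-15))*sqrt(14) = -225*sqrt(14)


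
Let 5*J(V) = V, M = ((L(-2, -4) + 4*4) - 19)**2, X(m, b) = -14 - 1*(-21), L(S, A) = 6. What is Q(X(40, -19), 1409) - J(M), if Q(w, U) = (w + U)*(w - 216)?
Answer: -1479729/5 ≈ -2.9595e+5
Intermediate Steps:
X(m, b) = 7 (X(m, b) = -14 + 21 = 7)
Q(w, U) = (-216 + w)*(U + w) (Q(w, U) = (U + w)*(-216 + w) = (-216 + w)*(U + w))
M = 9 (M = ((6 + 4*4) - 19)**2 = ((6 + 16) - 19)**2 = (22 - 19)**2 = 3**2 = 9)
J(V) = V/5
Q(X(40, -19), 1409) - J(M) = (7**2 - 216*1409 - 216*7 + 1409*7) - 9/5 = (49 - 304344 - 1512 + 9863) - 1*9/5 = -295944 - 9/5 = -1479729/5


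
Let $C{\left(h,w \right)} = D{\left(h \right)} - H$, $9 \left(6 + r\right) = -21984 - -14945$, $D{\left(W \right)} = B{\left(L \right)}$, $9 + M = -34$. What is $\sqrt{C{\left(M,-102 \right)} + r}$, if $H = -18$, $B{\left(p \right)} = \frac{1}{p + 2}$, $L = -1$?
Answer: $\frac{i \sqrt{6922}}{3} \approx 27.733 i$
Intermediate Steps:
$B{\left(p \right)} = \frac{1}{2 + p}$
$M = -43$ ($M = -9 - 34 = -43$)
$D{\left(W \right)} = 1$ ($D{\left(W \right)} = \frac{1}{2 - 1} = 1^{-1} = 1$)
$r = - \frac{7093}{9}$ ($r = -6 + \frac{-21984 - -14945}{9} = -6 + \frac{-21984 + 14945}{9} = -6 + \frac{1}{9} \left(-7039\right) = -6 - \frac{7039}{9} = - \frac{7093}{9} \approx -788.11$)
$C{\left(h,w \right)} = 19$ ($C{\left(h,w \right)} = 1 - -18 = 1 + 18 = 19$)
$\sqrt{C{\left(M,-102 \right)} + r} = \sqrt{19 - \frac{7093}{9}} = \sqrt{- \frac{6922}{9}} = \frac{i \sqrt{6922}}{3}$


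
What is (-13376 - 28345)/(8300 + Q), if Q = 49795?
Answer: -13907/19365 ≈ -0.71815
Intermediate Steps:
(-13376 - 28345)/(8300 + Q) = (-13376 - 28345)/(8300 + 49795) = -41721/58095 = -41721*1/58095 = -13907/19365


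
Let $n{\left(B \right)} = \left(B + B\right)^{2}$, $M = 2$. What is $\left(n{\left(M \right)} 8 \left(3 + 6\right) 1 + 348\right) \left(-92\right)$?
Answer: $-138000$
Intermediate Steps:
$n{\left(B \right)} = 4 B^{2}$ ($n{\left(B \right)} = \left(2 B\right)^{2} = 4 B^{2}$)
$\left(n{\left(M \right)} 8 \left(3 + 6\right) 1 + 348\right) \left(-92\right) = \left(4 \cdot 2^{2} \cdot 8 \left(3 + 6\right) 1 + 348\right) \left(-92\right) = \left(4 \cdot 4 \cdot 8 \cdot 9 \cdot 1 + 348\right) \left(-92\right) = \left(16 \cdot 8 \cdot 9 + 348\right) \left(-92\right) = \left(128 \cdot 9 + 348\right) \left(-92\right) = \left(1152 + 348\right) \left(-92\right) = 1500 \left(-92\right) = -138000$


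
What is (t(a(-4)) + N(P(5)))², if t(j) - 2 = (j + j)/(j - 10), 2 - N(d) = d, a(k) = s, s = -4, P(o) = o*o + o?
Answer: 31684/49 ≈ 646.61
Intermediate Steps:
P(o) = o + o² (P(o) = o² + o = o + o²)
a(k) = -4
N(d) = 2 - d
t(j) = 2 + 2*j/(-10 + j) (t(j) = 2 + (j + j)/(j - 10) = 2 + (2*j)/(-10 + j) = 2 + 2*j/(-10 + j))
(t(a(-4)) + N(P(5)))² = (4*(-5 - 4)/(-10 - 4) + (2 - 5*(1 + 5)))² = (4*(-9)/(-14) + (2 - 5*6))² = (4*(-1/14)*(-9) + (2 - 1*30))² = (18/7 + (2 - 30))² = (18/7 - 28)² = (-178/7)² = 31684/49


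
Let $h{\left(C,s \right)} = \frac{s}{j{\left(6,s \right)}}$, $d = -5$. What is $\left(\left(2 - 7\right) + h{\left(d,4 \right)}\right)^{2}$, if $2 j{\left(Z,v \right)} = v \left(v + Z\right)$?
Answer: $\frac{576}{25} \approx 23.04$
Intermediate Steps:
$j{\left(Z,v \right)} = \frac{v \left(Z + v\right)}{2}$ ($j{\left(Z,v \right)} = \frac{v \left(v + Z\right)}{2} = \frac{v \left(Z + v\right)}{2}$)
$h{\left(C,s \right)} = \frac{2}{6 + s}$ ($h{\left(C,s \right)} = \frac{s}{\frac{1}{2} s \left(6 + s\right)} = s \frac{2}{s \left(6 + s\right)} = \frac{2}{6 + s}$)
$\left(\left(2 - 7\right) + h{\left(d,4 \right)}\right)^{2} = \left(\left(2 - 7\right) + \frac{2}{6 + 4}\right)^{2} = \left(\left(2 - 7\right) + \frac{2}{10}\right)^{2} = \left(-5 + 2 \cdot \frac{1}{10}\right)^{2} = \left(-5 + \frac{1}{5}\right)^{2} = \left(- \frac{24}{5}\right)^{2} = \frac{576}{25}$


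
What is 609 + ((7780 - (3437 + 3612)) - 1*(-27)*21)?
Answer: 1907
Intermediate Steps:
609 + ((7780 - (3437 + 3612)) - 1*(-27)*21) = 609 + ((7780 - 1*7049) - (-27)*21) = 609 + ((7780 - 7049) - 1*(-567)) = 609 + (731 + 567) = 609 + 1298 = 1907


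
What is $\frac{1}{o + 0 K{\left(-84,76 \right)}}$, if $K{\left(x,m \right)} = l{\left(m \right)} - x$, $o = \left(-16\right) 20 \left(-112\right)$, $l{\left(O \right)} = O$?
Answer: $\frac{1}{35840} \approx 2.7902 \cdot 10^{-5}$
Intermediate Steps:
$o = 35840$ ($o = \left(-320\right) \left(-112\right) = 35840$)
$K{\left(x,m \right)} = m - x$
$\frac{1}{o + 0 K{\left(-84,76 \right)}} = \frac{1}{35840 + 0 \left(76 - -84\right)} = \frac{1}{35840 + 0 \left(76 + 84\right)} = \frac{1}{35840 + 0 \cdot 160} = \frac{1}{35840 + 0} = \frac{1}{35840}$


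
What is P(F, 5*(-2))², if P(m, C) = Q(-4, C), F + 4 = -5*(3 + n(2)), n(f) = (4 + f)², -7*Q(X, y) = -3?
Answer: 9/49 ≈ 0.18367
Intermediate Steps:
Q(X, y) = 3/7 (Q(X, y) = -⅐*(-3) = 3/7)
F = -199 (F = -4 - 5*(3 + (4 + 2)²) = -4 - 5*(3 + 6²) = -4 - 5*(3 + 36) = -4 - 5*39 = -4 - 195 = -199)
P(m, C) = 3/7
P(F, 5*(-2))² = (3/7)² = 9/49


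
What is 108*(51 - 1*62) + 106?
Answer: -1082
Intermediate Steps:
108*(51 - 1*62) + 106 = 108*(51 - 62) + 106 = 108*(-11) + 106 = -1188 + 106 = -1082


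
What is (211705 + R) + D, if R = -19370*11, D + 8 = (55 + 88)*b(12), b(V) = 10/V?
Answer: -7523/6 ≈ -1253.8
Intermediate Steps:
D = 667/6 (D = -8 + (55 + 88)*(10/12) = -8 + 143*(10*(1/12)) = -8 + 143*(⅚) = -8 + 715/6 = 667/6 ≈ 111.17)
R = -213070
(211705 + R) + D = (211705 - 213070) + 667/6 = -1365 + 667/6 = -7523/6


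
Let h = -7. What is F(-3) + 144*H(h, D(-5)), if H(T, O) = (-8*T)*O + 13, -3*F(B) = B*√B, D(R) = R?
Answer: -38448 + I*√3 ≈ -38448.0 + 1.732*I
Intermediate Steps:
F(B) = -B^(3/2)/3 (F(B) = -B*√B/3 = -B^(3/2)/3)
H(T, O) = 13 - 8*O*T (H(T, O) = -8*O*T + 13 = 13 - 8*O*T)
F(-3) + 144*H(h, D(-5)) = -(-1)*I*√3 + 144*(13 - 8*(-5)*(-7)) = -(-1)*I*√3 + 144*(13 - 280) = I*√3 + 144*(-267) = I*√3 - 38448 = -38448 + I*√3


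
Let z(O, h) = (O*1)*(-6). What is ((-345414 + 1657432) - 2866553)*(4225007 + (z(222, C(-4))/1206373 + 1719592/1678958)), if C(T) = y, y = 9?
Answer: -6651498349645064811249715/1012724799667 ≈ -6.5679e+12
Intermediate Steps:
C(T) = 9
z(O, h) = -6*O (z(O, h) = O*(-6) = -6*O)
((-345414 + 1657432) - 2866553)*(4225007 + (z(222, C(-4))/1206373 + 1719592/1678958)) = ((-345414 + 1657432) - 2866553)*(4225007 + (-6*222/1206373 + 1719592/1678958)) = (1312018 - 2866553)*(4225007 + (-1332*1/1206373 + 1719592*(1/1678958))) = -1554535*(4225007 + (-1332/1206373 + 859796/839479)) = -1554535*(4225007 + 1036116493880/1012724799667) = -1554535*4278770403783166549/1012724799667 = -6651498349645064811249715/1012724799667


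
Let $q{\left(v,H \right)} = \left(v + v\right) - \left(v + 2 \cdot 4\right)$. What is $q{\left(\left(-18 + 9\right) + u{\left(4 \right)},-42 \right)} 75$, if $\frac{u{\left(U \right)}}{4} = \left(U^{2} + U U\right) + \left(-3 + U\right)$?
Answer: $8625$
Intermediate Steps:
$u{\left(U \right)} = -12 + 4 U + 8 U^{2}$ ($u{\left(U \right)} = 4 \left(\left(U^{2} + U U\right) + \left(-3 + U\right)\right) = 4 \left(\left(U^{2} + U^{2}\right) + \left(-3 + U\right)\right) = 4 \left(2 U^{2} + \left(-3 + U\right)\right) = 4 \left(-3 + U + 2 U^{2}\right) = -12 + 4 U + 8 U^{2}$)
$q{\left(v,H \right)} = -8 + v$ ($q{\left(v,H \right)} = 2 v - \left(v + 8\right) = 2 v - \left(8 + v\right) = -8 + v$)
$q{\left(\left(-18 + 9\right) + u{\left(4 \right)},-42 \right)} 75 = \left(-8 + \left(\left(-18 + 9\right) + \left(-12 + 4 \cdot 4 + 8 \cdot 4^{2}\right)\right)\right) 75 = \left(-8 + \left(-9 + \left(-12 + 16 + 8 \cdot 16\right)\right)\right) 75 = \left(-8 + \left(-9 + \left(-12 + 16 + 128\right)\right)\right) 75 = \left(-8 + \left(-9 + 132\right)\right) 75 = \left(-8 + 123\right) 75 = 115 \cdot 75 = 8625$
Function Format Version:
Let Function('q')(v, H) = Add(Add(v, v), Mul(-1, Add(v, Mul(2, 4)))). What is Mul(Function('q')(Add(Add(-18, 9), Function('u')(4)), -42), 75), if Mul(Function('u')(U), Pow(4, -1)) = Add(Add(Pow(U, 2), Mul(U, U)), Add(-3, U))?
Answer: 8625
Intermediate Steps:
Function('u')(U) = Add(-12, Mul(4, U), Mul(8, Pow(U, 2))) (Function('u')(U) = Mul(4, Add(Add(Pow(U, 2), Mul(U, U)), Add(-3, U))) = Mul(4, Add(Add(Pow(U, 2), Pow(U, 2)), Add(-3, U))) = Mul(4, Add(Mul(2, Pow(U, 2)), Add(-3, U))) = Mul(4, Add(-3, U, Mul(2, Pow(U, 2)))) = Add(-12, Mul(4, U), Mul(8, Pow(U, 2))))
Function('q')(v, H) = Add(-8, v) (Function('q')(v, H) = Add(Mul(2, v), Mul(-1, Add(v, 8))) = Add(Mul(2, v), Mul(-1, Add(8, v))) = Add(Mul(2, v), Add(-8, Mul(-1, v))) = Add(-8, v))
Mul(Function('q')(Add(Add(-18, 9), Function('u')(4)), -42), 75) = Mul(Add(-8, Add(Add(-18, 9), Add(-12, Mul(4, 4), Mul(8, Pow(4, 2))))), 75) = Mul(Add(-8, Add(-9, Add(-12, 16, Mul(8, 16)))), 75) = Mul(Add(-8, Add(-9, Add(-12, 16, 128))), 75) = Mul(Add(-8, Add(-9, 132)), 75) = Mul(Add(-8, 123), 75) = Mul(115, 75) = 8625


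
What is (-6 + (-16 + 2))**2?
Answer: 400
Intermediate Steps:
(-6 + (-16 + 2))**2 = (-6 - 14)**2 = (-20)**2 = 400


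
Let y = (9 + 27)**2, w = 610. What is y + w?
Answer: 1906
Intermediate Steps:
y = 1296 (y = 36**2 = 1296)
y + w = 1296 + 610 = 1906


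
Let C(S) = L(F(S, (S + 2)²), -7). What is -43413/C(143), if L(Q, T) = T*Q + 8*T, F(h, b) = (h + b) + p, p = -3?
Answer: 43413/148211 ≈ 0.29291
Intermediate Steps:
F(h, b) = -3 + b + h (F(h, b) = (h + b) - 3 = (b + h) - 3 = -3 + b + h)
L(Q, T) = 8*T + Q*T (L(Q, T) = Q*T + 8*T = 8*T + Q*T)
C(S) = -35 - 7*S - 7*(2 + S)² (C(S) = -7*(8 + (-3 + (S + 2)² + S)) = -7*(8 + (-3 + (2 + S)² + S)) = -7*(8 + (-3 + S + (2 + S)²)) = -7*(5 + S + (2 + S)²) = -35 - 7*S - 7*(2 + S)²)
-43413/C(143) = -43413/(-35 - 7*143 - 7*(2 + 143)²) = -43413/(-35 - 1001 - 7*145²) = -43413/(-35 - 1001 - 7*21025) = -43413/(-35 - 1001 - 147175) = -43413/(-148211) = -43413*(-1/148211) = 43413/148211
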